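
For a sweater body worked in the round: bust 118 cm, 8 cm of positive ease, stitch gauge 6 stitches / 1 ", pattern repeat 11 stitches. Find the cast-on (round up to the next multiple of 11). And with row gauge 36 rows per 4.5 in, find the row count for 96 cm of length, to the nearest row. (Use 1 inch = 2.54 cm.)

Cast on 308 stitches; work 302 rows.

Finished = 118 + 8 = 126 cm.
126 cm × 1/2.54 = 49.61 inches.
6/1 = 6 sts per in; 49.61 × 6 = 297.64 sts.
Next multiple of 11 → 308.
96 cm = 37.80 inches; × 8 = 302.36 → 302 rows.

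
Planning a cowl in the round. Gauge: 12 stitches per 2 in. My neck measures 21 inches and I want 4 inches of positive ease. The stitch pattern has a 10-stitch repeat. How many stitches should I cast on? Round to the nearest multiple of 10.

150 stitches.

Finished = 21 + 4 = 25 inches.
12 / 2 = 6 sts/in.
25 × 6 = 150.00 sts.
Nearest multiple of 10: 150.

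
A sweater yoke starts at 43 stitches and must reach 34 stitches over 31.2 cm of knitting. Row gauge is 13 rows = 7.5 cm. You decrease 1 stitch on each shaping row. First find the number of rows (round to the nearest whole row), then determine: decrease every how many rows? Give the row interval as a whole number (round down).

Decrease every 6th row.

Rows = 31.2 × 1.733 = 54.1 → 54 rows.
Stitches to remove: 9 → 9 shaping rows (at 1 st each).
54 / 9 = 6.00 → every 6 rows.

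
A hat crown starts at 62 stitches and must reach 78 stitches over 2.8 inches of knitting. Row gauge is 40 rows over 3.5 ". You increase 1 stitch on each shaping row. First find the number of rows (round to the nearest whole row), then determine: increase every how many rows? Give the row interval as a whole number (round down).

Rows = 2.8 × 11.429 = 32.0 → 32 rows.
Stitches to add: 16 → 16 shaping rows (at 1 st each).
32 / 16 = 2.00 → every 2 rows.

Increase every 2nd row.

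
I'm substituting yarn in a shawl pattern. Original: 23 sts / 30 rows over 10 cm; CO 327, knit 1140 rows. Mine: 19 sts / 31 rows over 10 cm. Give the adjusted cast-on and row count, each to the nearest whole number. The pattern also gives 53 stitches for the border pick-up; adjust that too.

Stitches: 327 × 19/23 = 270.13 → 270.
Rows: 1140 × 31/30 = 1178.00 → 1178.
border pick-up: 53 × 19/23 = 43.78 → 44.

Cast on 270 stitches; work 1178 rows; border pick-up 44 stitches.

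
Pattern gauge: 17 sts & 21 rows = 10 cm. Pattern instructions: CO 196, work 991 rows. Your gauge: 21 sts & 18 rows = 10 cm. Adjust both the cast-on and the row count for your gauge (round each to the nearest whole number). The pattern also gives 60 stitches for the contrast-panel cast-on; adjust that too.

Cast on 242 stitches; work 849 rows; contrast-panel cast-on 74 stitches.

Stitches: 196 × 21/17 = 242.12 → 242.
Rows: 991 × 18/21 = 849.43 → 849.
contrast-panel cast-on: 60 × 21/17 = 74.12 → 74.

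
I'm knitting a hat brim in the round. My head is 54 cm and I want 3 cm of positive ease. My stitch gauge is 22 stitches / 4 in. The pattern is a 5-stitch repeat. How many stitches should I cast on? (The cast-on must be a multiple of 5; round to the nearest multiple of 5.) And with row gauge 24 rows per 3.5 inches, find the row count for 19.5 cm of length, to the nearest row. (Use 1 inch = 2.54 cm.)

Finished = 54 + 3 = 57 cm.
57 cm × 1/2.54 = 22.44 inches.
22/4 = 5.5 sts per in; 22.44 × 5.5 = 123.43 sts.
Nearest multiple of 5 → 125.
19.5 cm = 7.68 inches; × 6.857 = 52.64 → 53 rows.

Cast on 125 stitches; work 53 rows.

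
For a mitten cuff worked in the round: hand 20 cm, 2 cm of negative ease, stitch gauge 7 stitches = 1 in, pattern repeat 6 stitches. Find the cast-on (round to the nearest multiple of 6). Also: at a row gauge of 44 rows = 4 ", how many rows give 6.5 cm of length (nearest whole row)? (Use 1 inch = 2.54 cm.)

Cast on 48 stitches; work 28 rows.

Finished = 20 − 2 = 18 cm.
18 cm × 1/2.54 = 7.09 inches.
7/1 = 7 sts per in; 7.09 × 7 = 49.61 sts.
Nearest multiple of 6 → 48.
6.5 cm = 2.56 inches; × 11 = 28.15 → 28 rows.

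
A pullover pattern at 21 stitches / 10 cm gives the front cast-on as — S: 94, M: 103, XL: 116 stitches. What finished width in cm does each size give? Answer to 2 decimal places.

21/10 = 2.1 sts per cm.
S: 94 / 2.1 = 44.762 → 44.76 cm.
M: 103 / 2.1 = 49.048 → 49.05 cm.
XL: 116 / 2.1 = 55.238 → 55.24 cm.

S 44.76 cm; M 49.05 cm; XL 55.24 cm.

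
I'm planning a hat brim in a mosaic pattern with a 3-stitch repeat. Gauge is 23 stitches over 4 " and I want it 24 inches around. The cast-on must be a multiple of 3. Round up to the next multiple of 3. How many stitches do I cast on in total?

23 / 4 = 5.75 sts per inch.
24 × 5.75 = 138.00 sts.
Next multiple of 3: 138.

Cast on 138 stitches.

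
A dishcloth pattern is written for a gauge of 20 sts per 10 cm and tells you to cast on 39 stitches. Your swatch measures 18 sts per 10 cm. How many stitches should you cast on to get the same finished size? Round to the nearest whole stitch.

Scale factor = 18 / 20 = 0.900.
39 × 18 / 20 = 35.10 sts.
→ 35 sts.

CO 35 sts.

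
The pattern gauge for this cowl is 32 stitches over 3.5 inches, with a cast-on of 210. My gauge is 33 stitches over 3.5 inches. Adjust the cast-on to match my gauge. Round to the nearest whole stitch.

Scale factor = 33 / 32 = 1.031.
210 × 33 / 32 = 216.56 sts.
→ 217 sts.

217 stitches.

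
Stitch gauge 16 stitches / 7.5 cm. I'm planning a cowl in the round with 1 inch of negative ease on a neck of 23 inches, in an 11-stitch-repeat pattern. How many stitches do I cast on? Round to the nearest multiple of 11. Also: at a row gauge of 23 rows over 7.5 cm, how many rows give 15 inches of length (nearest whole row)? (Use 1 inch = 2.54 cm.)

Cast on 121 stitches; work 117 rows.

Finished = 23 − 1 = 22 inches.
22 inches × 2.54 = 55.88 cm.
16/7.5 = 2.133 sts per cm; 55.88 × 2.133 = 119.21 sts.
Nearest multiple of 11 → 121.
15 inches = 38.10 cm; × 3.067 = 116.84 → 117 rows.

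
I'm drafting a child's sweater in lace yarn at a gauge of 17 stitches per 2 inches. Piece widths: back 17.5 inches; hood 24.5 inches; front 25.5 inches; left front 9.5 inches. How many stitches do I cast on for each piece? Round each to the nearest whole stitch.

back 149; hood 208; front 217; left front 81.

Rate = 17/2 = 8.5 sts per in.
back: 17.5 × 8.5 = 148.75 → 149.
hood: 24.5 × 8.5 = 208.25 → 208.
front: 25.5 × 8.5 = 216.75 → 217.
left front: 9.5 × 8.5 = 80.75 → 81.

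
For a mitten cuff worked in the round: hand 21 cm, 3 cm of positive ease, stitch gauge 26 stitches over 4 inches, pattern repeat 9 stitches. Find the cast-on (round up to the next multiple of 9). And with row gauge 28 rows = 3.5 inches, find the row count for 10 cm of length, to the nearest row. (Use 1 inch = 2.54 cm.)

Finished = 21 + 3 = 24 cm.
24 cm × 1/2.54 = 9.45 inches.
26/4 = 6.5 sts per in; 9.45 × 6.5 = 61.42 sts.
Next multiple of 9 → 63.
10 cm = 3.94 inches; × 8 = 31.50 → 31 rows.

Cast on 63 stitches; work 31 rows.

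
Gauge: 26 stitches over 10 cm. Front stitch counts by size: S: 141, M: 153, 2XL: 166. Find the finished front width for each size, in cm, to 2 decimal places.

S 54.23 cm; M 58.85 cm; 2XL 63.85 cm.

26/10 = 2.6 sts per cm.
S: 141 / 2.6 = 54.231 → 54.23 cm.
M: 153 / 2.6 = 58.846 → 58.85 cm.
2XL: 166 / 2.6 = 63.846 → 63.85 cm.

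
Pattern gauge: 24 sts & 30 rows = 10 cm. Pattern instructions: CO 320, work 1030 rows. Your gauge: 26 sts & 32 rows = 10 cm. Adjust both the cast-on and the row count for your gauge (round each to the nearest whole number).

Cast on 347 stitches; work 1099 rows.

Stitches: 320 × 26/24 = 346.67 → 347.
Rows: 1030 × 32/30 = 1098.67 → 1099.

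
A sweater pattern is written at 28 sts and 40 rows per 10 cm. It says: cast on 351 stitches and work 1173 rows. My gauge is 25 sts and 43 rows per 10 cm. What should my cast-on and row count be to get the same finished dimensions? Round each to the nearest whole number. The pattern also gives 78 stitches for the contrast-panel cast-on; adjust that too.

Stitches: 351 × 25/28 = 313.39 → 313.
Rows: 1173 × 43/40 = 1260.97 → 1261.
contrast-panel cast-on: 78 × 25/28 = 69.64 → 70.

Cast on 313 stitches; work 1261 rows; contrast-panel cast-on 70 stitches.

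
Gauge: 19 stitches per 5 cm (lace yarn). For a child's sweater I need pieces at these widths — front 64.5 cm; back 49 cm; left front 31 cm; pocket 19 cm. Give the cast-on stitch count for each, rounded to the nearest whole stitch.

front 245; back 186; left front 118; pocket 72.

Rate = 19/5 = 3.8 sts per cm.
front: 64.5 × 3.8 = 245.10 → 245.
back: 49 × 3.8 = 186.20 → 186.
left front: 31 × 3.8 = 117.80 → 118.
pocket: 19 × 3.8 = 72.20 → 72.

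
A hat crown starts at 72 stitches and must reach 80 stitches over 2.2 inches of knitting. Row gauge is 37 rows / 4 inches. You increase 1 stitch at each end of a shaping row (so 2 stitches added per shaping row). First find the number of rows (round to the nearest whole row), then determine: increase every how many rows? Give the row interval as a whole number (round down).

Increase every 5th row.

Rows = 2.2 × 9.25 = 20.4 → 20 rows.
Stitches to add: 8 → 4 shaping rows (at 2 st each).
20 / 4 = 5.00 → every 5 rows.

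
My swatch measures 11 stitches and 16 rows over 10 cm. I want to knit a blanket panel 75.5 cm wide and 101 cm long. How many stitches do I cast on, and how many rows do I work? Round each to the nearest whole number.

Stitch gauge = 11/10 = 1.1 sts/cm; 75.5 × 1.1 = 83.05 → 83 sts.
Row gauge = 16/10 = 1.6 rows/cm; 101 × 1.6 = 161.60 → 162 rows.

Cast on 83 stitches and work 162 rows.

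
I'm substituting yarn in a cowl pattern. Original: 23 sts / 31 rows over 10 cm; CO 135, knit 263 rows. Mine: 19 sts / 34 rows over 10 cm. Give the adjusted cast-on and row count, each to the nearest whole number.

Cast on 112 stitches; work 288 rows.

Stitches: 135 × 19/23 = 111.52 → 112.
Rows: 263 × 34/31 = 288.45 → 288.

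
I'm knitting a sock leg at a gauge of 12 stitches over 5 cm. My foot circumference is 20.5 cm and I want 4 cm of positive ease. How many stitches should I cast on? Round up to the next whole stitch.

CO 59 sts.

Finished = 20.5 + 4 = 24.5 cm.
12 / 5 = 2.4 sts per cm.
24.50 × 2.4 = 58.80 sts.
→ 59 sts.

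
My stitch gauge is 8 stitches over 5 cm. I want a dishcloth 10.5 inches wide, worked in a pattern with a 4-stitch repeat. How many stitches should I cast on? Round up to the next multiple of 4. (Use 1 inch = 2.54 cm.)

10.5 in = 10.5 × 2.54 = 26.67 cm.
8 / 5 = 1.6 sts/cm.
26.67 × 1.6 = 42.67 sts.
→ 44.

CO 44 sts.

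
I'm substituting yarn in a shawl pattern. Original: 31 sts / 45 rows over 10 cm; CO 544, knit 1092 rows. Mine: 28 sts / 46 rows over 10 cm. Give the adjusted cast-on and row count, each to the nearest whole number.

Cast on 491 stitches; work 1116 rows.

Stitches: 544 × 28/31 = 491.35 → 491.
Rows: 1092 × 46/45 = 1116.27 → 1116.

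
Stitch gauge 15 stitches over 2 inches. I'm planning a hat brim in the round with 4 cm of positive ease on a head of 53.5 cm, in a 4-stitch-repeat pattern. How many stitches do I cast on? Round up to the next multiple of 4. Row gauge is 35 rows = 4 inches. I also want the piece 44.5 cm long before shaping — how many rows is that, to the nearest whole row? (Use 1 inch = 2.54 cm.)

Cast on 172 stitches; work 153 rows.

Finished = 53.5 + 4 = 57.5 cm.
57.5 cm × 1/2.54 = 22.64 inches.
15/2 = 7.5 sts per in; 22.64 × 7.5 = 169.78 sts.
Next multiple of 4 → 172.
44.5 cm = 17.52 inches; × 8.75 = 153.30 → 153 rows.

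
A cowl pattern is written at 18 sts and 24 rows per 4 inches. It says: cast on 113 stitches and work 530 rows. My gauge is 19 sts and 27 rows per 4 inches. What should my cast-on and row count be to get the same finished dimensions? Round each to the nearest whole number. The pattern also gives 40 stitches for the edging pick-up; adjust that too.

Stitches: 113 × 19/18 = 119.28 → 119.
Rows: 530 × 27/24 = 596.25 → 596.
edging pick-up: 40 × 19/18 = 42.22 → 42.

Cast on 119 stitches; work 596 rows; edging pick-up 42 stitches.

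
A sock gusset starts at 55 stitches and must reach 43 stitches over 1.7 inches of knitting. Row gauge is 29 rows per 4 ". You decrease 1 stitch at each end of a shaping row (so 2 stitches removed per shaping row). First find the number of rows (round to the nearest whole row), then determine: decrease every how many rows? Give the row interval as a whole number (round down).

Rows = 1.7 × 7.25 = 12.3 → 12 rows.
Stitches to remove: 12 → 6 shaping rows (at 2 st each).
12 / 6 = 2.00 → every 2 rows.

Decrease every 2nd row.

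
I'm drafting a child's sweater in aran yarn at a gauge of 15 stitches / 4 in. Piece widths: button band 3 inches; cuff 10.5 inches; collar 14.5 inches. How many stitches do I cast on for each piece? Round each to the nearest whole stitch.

Rate = 15/4 = 3.75 sts per in.
button band: 3 × 3.75 = 11.25 → 11.
cuff: 10.5 × 3.75 = 39.38 → 39.
collar: 14.5 × 3.75 = 54.38 → 54.

button band 11; cuff 39; collar 54.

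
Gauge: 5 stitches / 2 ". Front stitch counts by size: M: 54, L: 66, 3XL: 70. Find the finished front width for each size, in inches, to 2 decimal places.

M 21.60 inches; L 26.40 inches; 3XL 28.00 inches.

5/2 = 2.5 sts per in.
M: 54 / 2.5 = 21.600 → 21.60 in.
L: 66 / 2.5 = 26.400 → 26.40 in.
3XL: 70 / 2.5 = 28.000 → 28.00 in.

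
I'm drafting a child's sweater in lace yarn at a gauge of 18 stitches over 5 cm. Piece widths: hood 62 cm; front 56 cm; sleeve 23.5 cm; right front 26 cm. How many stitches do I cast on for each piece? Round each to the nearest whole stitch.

Rate = 18/5 = 3.6 sts per cm.
hood: 62 × 3.6 = 223.20 → 223.
front: 56 × 3.6 = 201.60 → 202.
sleeve: 23.5 × 3.6 = 84.60 → 85.
right front: 26 × 3.6 = 93.60 → 94.

hood 223; front 202; sleeve 85; right front 94.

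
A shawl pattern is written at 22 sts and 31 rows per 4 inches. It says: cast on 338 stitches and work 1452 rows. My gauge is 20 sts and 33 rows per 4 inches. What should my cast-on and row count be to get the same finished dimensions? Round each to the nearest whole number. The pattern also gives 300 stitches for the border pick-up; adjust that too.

Stitches: 338 × 20/22 = 307.27 → 307.
Rows: 1452 × 33/31 = 1545.68 → 1546.
border pick-up: 300 × 20/22 = 272.73 → 273.

Cast on 307 stitches; work 1546 rows; border pick-up 273 stitches.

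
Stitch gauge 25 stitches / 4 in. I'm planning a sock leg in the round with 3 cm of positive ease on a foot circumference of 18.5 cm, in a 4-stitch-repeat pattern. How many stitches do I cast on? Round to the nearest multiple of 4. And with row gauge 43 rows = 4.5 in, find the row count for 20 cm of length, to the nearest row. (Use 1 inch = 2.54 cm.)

Finished = 18.5 + 3 = 21.5 cm.
21.5 cm × 1/2.54 = 8.46 inches.
25/4 = 6.25 sts per in; 8.46 × 6.25 = 52.90 sts.
Nearest multiple of 4 → 52.
20 cm = 7.87 inches; × 9.556 = 75.24 → 75 rows.

Cast on 52 stitches; work 75 rows.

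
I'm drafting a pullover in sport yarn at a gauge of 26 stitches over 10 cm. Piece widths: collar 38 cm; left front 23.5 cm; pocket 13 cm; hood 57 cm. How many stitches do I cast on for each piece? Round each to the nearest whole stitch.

collar 99; left front 61; pocket 34; hood 148.

Rate = 26/10 = 2.6 sts per cm.
collar: 38 × 2.6 = 98.80 → 99.
left front: 23.5 × 2.6 = 61.10 → 61.
pocket: 13 × 2.6 = 33.80 → 34.
hood: 57 × 2.6 = 148.20 → 148.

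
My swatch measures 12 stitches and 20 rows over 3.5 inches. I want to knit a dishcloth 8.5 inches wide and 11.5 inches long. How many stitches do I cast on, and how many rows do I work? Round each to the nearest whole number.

Cast on 29 stitches and work 66 rows.

Stitch gauge = 12/3.5 = 3.429 sts/in; 8.5 × 3.429 = 29.14 → 29 sts.
Row gauge = 20/3.5 = 5.714 rows/in; 11.5 × 5.714 = 65.71 → 66 rows.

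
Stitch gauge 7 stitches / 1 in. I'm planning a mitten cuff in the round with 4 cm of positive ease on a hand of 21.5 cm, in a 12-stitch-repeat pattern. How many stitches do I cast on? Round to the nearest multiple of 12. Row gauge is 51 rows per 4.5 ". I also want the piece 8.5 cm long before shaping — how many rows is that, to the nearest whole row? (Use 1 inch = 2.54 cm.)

Cast on 72 stitches; work 38 rows.

Finished = 21.5 + 4 = 25.5 cm.
25.5 cm × 1/2.54 = 10.04 inches.
7/1 = 7 sts per in; 10.04 × 7 = 70.28 sts.
Nearest multiple of 12 → 72.
8.5 cm = 3.35 inches; × 11.333 = 37.93 → 38 rows.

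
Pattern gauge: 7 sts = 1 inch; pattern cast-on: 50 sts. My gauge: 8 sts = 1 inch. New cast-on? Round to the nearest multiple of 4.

Scale factor = 8 / 7 = 1.143.
50 × 8 / 7 = 57.14 sts.
→ 56 sts.

CO 56 sts.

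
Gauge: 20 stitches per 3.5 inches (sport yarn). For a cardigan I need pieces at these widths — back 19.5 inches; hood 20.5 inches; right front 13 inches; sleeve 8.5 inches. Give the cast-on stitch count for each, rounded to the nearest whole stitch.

Rate = 20/3.5 = 5.714 sts per in.
back: 19.5 × 5.714 = 111.43 → 111.
hood: 20.5 × 5.714 = 117.14 → 117.
right front: 13 × 5.714 = 74.29 → 74.
sleeve: 8.5 × 5.714 = 48.57 → 49.

back 111; hood 117; right front 74; sleeve 49.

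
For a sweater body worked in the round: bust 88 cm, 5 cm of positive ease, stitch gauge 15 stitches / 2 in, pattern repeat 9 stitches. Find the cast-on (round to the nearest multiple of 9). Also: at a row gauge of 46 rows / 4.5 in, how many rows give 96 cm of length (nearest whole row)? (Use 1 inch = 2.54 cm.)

Finished = 88 + 5 = 93 cm.
93 cm × 1/2.54 = 36.61 inches.
15/2 = 7.5 sts per in; 36.61 × 7.5 = 274.61 sts.
Nearest multiple of 9 → 279.
96 cm = 37.80 inches; × 10.222 = 386.35 → 386 rows.

Cast on 279 stitches; work 386 rows.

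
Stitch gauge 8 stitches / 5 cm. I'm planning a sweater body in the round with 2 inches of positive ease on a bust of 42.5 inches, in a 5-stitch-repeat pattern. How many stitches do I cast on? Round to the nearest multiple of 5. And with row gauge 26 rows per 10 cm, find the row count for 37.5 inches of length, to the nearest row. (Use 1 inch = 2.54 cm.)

Finished = 42.5 + 2 = 44.5 inches.
44.5 inches × 2.54 = 113.03 cm.
8/5 = 1.6 sts per cm; 113.03 × 1.6 = 180.85 sts.
Nearest multiple of 5 → 180.
37.5 inches = 95.25 cm; × 2.6 = 247.65 → 248 rows.

Cast on 180 stitches; work 248 rows.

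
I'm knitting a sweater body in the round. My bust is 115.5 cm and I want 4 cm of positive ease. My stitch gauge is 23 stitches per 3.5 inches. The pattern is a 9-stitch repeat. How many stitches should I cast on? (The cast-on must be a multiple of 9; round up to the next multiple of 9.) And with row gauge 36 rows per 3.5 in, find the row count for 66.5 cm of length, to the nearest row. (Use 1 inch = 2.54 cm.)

Finished = 115.5 + 4 = 119.5 cm.
119.5 cm × 1/2.54 = 47.05 inches.
23/3.5 = 6.571 sts per in; 47.05 × 6.571 = 309.17 sts.
Next multiple of 9 → 315.
66.5 cm = 26.18 inches; × 10.286 = 269.29 → 269 rows.

Cast on 315 stitches; work 269 rows.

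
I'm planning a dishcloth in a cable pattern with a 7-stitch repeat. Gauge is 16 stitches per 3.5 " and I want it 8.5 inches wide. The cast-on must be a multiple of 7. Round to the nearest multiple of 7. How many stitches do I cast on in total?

42 stitches.

16 / 3.5 = 4.571 sts per inch.
8.5 × 4.571 = 38.86 sts.
Nearest multiple of 7: 42.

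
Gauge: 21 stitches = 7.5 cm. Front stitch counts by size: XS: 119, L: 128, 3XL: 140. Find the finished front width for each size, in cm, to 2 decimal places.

XS 42.50 cm; L 45.71 cm; 3XL 50.00 cm.

21/7.5 = 2.8 sts per cm.
XS: 119 / 2.8 = 42.500 → 42.50 cm.
L: 128 / 2.8 = 45.714 → 45.71 cm.
3XL: 140 / 2.8 = 50.000 → 50.00 cm.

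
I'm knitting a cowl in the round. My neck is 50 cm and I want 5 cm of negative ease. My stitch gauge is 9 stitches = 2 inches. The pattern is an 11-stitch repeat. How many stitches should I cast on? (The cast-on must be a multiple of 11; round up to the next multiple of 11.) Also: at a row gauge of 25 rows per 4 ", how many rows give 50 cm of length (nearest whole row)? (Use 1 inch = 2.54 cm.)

Finished = 50 − 5 = 45 cm.
45 cm × 1/2.54 = 17.72 inches.
9/2 = 4.5 sts per in; 17.72 × 4.5 = 79.72 sts.
Next multiple of 11 → 88.
50 cm = 19.69 inches; × 6.25 = 123.03 → 123 rows.

Cast on 88 stitches; work 123 rows.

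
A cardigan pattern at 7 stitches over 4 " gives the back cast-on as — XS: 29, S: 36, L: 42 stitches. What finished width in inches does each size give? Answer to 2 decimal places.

7/4 = 1.75 sts per in.
XS: 29 / 1.75 = 16.571 → 16.57 in.
S: 36 / 1.75 = 20.571 → 20.57 in.
L: 42 / 1.75 = 24.000 → 24.00 in.

XS 16.57 inches; S 20.57 inches; L 24.00 inches.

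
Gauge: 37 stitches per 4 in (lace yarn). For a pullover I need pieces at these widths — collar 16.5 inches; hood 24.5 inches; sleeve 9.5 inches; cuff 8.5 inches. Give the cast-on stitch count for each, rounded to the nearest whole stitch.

collar 153; hood 227; sleeve 88; cuff 79.

Rate = 37/4 = 9.25 sts per in.
collar: 16.5 × 9.25 = 152.62 → 153.
hood: 24.5 × 9.25 = 226.62 → 227.
sleeve: 9.5 × 9.25 = 87.88 → 88.
cuff: 8.5 × 9.25 = 78.62 → 79.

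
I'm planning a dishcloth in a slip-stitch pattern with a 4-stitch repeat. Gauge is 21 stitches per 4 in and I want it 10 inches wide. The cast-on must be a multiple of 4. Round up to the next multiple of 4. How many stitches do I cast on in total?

Cast on 56 stitches.

21 / 4 = 5.25 sts per inch.
10 × 5.25 = 52.50 sts.
Next multiple of 4: 56.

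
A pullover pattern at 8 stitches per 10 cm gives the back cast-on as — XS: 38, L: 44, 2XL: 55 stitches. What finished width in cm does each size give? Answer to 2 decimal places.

XS 47.50 cm; L 55.00 cm; 2XL 68.75 cm.

8/10 = 0.8 sts per cm.
XS: 38 / 0.8 = 47.500 → 47.50 cm.
L: 44 / 0.8 = 55.000 → 55.00 cm.
2XL: 55 / 0.8 = 68.750 → 68.75 cm.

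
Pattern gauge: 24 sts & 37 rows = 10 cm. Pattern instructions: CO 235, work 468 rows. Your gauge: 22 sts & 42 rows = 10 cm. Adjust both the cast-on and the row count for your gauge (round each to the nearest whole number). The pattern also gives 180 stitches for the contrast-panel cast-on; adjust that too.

Stitches: 235 × 22/24 = 215.42 → 215.
Rows: 468 × 42/37 = 531.24 → 531.
contrast-panel cast-on: 180 × 22/24 = 165.00 → 165.

Cast on 215 stitches; work 531 rows; contrast-panel cast-on 165 stitches.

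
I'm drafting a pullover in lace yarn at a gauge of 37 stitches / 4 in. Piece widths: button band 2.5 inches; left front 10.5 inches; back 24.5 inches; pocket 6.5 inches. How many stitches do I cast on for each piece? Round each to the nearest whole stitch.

button band 23; left front 97; back 227; pocket 60.

Rate = 37/4 = 9.25 sts per in.
button band: 2.5 × 9.25 = 23.12 → 23.
left front: 10.5 × 9.25 = 97.12 → 97.
back: 24.5 × 9.25 = 226.62 → 227.
pocket: 6.5 × 9.25 = 60.12 → 60.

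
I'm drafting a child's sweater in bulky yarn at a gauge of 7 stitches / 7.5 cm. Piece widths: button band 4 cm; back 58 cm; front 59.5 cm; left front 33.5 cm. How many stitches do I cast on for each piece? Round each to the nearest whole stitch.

Rate = 7/7.5 = 0.933 sts per cm.
button band: 4 × 0.933 = 3.73 → 4.
back: 58 × 0.933 = 54.13 → 54.
front: 59.5 × 0.933 = 55.53 → 56.
left front: 33.5 × 0.933 = 31.27 → 31.

button band 4; back 54; front 56; left front 31.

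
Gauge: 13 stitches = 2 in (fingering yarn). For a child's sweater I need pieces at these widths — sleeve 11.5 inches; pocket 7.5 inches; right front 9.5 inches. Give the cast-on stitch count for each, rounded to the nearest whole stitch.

Rate = 13/2 = 6.5 sts per in.
sleeve: 11.5 × 6.5 = 74.75 → 75.
pocket: 7.5 × 6.5 = 48.75 → 49.
right front: 9.5 × 6.5 = 61.75 → 62.

sleeve 75; pocket 49; right front 62.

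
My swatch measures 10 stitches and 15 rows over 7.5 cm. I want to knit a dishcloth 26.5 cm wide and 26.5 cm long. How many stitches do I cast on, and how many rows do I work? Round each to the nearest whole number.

Cast on 35 stitches and work 53 rows.

Stitch gauge = 10/7.5 = 1.333 sts/cm; 26.5 × 1.333 = 35.33 → 35 sts.
Row gauge = 15/7.5 = 2 rows/cm; 26.5 × 2 = 53.00 → 53 rows.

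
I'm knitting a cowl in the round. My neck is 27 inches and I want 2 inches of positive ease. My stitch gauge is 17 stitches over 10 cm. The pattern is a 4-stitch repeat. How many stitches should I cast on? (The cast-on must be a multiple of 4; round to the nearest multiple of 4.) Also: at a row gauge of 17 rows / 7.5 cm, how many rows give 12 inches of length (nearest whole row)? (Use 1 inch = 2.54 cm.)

Finished = 27 + 2 = 29 inches.
29 inches × 2.54 = 73.66 cm.
17/10 = 1.7 sts per cm; 73.66 × 1.7 = 125.22 sts.
Nearest multiple of 4 → 124.
12 inches = 30.48 cm; × 2.267 = 69.09 → 69 rows.

Cast on 124 stitches; work 69 rows.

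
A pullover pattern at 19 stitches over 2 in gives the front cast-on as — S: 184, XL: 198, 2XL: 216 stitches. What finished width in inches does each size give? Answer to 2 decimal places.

19/2 = 9.5 sts per in.
S: 184 / 9.5 = 19.368 → 19.37 in.
XL: 198 / 9.5 = 20.842 → 20.84 in.
2XL: 216 / 9.5 = 22.737 → 22.74 in.

S 19.37 inches; XL 20.84 inches; 2XL 22.74 inches.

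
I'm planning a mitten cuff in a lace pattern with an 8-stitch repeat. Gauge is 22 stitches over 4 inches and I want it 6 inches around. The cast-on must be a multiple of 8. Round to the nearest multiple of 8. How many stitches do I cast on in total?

CO 32 sts.

22 / 4 = 5.5 sts per inch.
6 × 5.5 = 33.00 sts.
Nearest multiple of 8: 32.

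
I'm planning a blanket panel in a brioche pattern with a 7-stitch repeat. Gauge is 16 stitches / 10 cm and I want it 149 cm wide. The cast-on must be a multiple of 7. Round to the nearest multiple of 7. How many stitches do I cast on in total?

238 stitches.

16 / 10 = 1.6 sts per cm.
149 × 1.6 = 238.40 sts.
Nearest multiple of 7: 238.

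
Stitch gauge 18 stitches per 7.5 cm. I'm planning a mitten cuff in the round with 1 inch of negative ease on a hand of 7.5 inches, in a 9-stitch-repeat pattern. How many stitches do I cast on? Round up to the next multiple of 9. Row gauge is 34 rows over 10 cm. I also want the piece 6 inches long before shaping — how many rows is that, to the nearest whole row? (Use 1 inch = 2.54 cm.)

Finished = 7.5 − 1 = 6.5 inches.
6.5 inches × 2.54 = 16.51 cm.
18/7.5 = 2.4 sts per cm; 16.51 × 2.4 = 39.62 sts.
Next multiple of 9 → 45.
6 inches = 15.24 cm; × 3.4 = 51.82 → 52 rows.

Cast on 45 stitches; work 52 rows.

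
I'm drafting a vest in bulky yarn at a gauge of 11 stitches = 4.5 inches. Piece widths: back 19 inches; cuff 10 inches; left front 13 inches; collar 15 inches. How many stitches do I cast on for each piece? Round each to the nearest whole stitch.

back 46; cuff 24; left front 32; collar 37.

Rate = 11/4.5 = 2.444 sts per in.
back: 19 × 2.444 = 46.44 → 46.
cuff: 10 × 2.444 = 24.44 → 24.
left front: 13 × 2.444 = 31.78 → 32.
collar: 15 × 2.444 = 36.67 → 37.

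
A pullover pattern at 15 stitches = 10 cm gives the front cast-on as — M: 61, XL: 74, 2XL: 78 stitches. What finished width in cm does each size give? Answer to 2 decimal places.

15/10 = 1.5 sts per cm.
M: 61 / 1.5 = 40.667 → 40.67 cm.
XL: 74 / 1.5 = 49.333 → 49.33 cm.
2XL: 78 / 1.5 = 52.000 → 52.00 cm.

M 40.67 cm; XL 49.33 cm; 2XL 52.00 cm.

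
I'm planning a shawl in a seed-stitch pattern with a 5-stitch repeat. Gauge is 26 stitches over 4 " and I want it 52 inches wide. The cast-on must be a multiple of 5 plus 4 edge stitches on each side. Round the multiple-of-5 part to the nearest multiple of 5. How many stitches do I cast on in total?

Cast on 338 stitches.

26 / 4 = 6.5 sts per inch.
52 × 6.5 = 338.00 sts.
Less 8 edge sts → 330.00 for the repeat.
Nearest multiple of 5: 330.
Add back 8 edge sts → 338.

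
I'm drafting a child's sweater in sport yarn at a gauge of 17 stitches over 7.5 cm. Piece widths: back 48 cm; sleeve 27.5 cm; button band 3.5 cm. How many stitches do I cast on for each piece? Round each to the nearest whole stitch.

back 109; sleeve 62; button band 8.

Rate = 17/7.5 = 2.267 sts per cm.
back: 48 × 2.267 = 108.80 → 109.
sleeve: 27.5 × 2.267 = 62.33 → 62.
button band: 3.5 × 2.267 = 7.93 → 8.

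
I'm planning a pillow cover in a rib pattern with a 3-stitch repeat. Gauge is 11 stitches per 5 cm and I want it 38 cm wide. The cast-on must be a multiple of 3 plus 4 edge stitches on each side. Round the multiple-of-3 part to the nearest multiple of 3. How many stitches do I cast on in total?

11 / 5 = 2.2 sts per cm.
38 × 2.2 = 83.60 sts.
Less 8 edge sts → 75.60 for the repeat.
Nearest multiple of 3: 75.
Add back 8 edge sts → 83.

83 stitches.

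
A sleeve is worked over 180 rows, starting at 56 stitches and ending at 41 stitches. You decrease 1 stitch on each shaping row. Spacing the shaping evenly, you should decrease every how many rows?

Decrease every 12th row.

Stitches to remove: |41 − 56| = 15.
Shaping rows needed: 15 / 1 = 15.
180 rows / 15 = every 12 rows.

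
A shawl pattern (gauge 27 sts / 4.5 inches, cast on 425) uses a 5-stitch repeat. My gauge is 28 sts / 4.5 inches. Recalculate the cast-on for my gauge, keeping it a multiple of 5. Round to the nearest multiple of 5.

425 × 28 / 27 = 440.74.
Nearest multiple of 5: 440.

Cast on 440 stitches.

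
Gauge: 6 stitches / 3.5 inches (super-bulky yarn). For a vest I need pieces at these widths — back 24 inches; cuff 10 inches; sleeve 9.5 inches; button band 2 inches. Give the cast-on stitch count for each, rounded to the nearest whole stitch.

Rate = 6/3.5 = 1.714 sts per in.
back: 24 × 1.714 = 41.14 → 41.
cuff: 10 × 1.714 = 17.14 → 17.
sleeve: 9.5 × 1.714 = 16.29 → 16.
button band: 2 × 1.714 = 3.43 → 3.

back 41; cuff 17; sleeve 16; button band 3.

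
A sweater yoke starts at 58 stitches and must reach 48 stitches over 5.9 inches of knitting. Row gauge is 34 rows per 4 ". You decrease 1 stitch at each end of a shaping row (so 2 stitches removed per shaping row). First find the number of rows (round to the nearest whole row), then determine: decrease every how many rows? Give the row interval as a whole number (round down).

Decrease every 10th row.

Rows = 5.9 × 8.5 = 50.2 → 50 rows.
Stitches to remove: 10 → 5 shaping rows (at 2 st each).
50 / 5 = 10.00 → every 10 rows.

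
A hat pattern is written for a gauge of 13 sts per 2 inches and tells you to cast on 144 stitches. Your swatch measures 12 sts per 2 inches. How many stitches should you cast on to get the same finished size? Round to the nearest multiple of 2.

132 stitches.

Scale factor = 12 / 13 = 0.923.
144 × 12 / 13 = 132.92 sts.
→ 132 sts.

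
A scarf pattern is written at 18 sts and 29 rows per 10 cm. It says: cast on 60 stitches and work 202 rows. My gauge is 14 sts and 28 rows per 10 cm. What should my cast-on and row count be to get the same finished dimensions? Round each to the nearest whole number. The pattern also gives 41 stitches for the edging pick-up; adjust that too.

Cast on 47 stitches; work 195 rows; edging pick-up 32 stitches.

Stitches: 60 × 14/18 = 46.67 → 47.
Rows: 202 × 28/29 = 195.03 → 195.
edging pick-up: 41 × 14/18 = 31.89 → 32.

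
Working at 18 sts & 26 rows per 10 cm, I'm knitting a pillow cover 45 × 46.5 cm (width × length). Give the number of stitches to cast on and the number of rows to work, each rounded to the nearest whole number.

Cast on 81 stitches and work 121 rows.

Stitch gauge = 18/10 = 1.8 sts/cm; 45 × 1.8 = 81.00 → 81 sts.
Row gauge = 26/10 = 2.6 rows/cm; 46.5 × 2.6 = 120.90 → 121 rows.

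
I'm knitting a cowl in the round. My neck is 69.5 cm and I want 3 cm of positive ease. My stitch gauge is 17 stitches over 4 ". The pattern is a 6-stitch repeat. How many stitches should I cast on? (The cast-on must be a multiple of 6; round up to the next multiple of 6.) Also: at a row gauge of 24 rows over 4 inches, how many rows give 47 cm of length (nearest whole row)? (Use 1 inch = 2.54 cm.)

Finished = 69.5 + 3 = 72.5 cm.
72.5 cm × 1/2.54 = 28.54 inches.
17/4 = 4.25 sts per in; 28.54 × 4.25 = 121.31 sts.
Next multiple of 6 → 126.
47 cm = 18.50 inches; × 6 = 111.02 → 111 rows.

Cast on 126 stitches; work 111 rows.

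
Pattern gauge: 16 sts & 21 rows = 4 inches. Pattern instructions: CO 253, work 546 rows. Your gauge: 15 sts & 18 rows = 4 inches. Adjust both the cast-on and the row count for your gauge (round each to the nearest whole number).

Cast on 237 stitches; work 468 rows.

Stitches: 253 × 15/16 = 237.19 → 237.
Rows: 546 × 18/21 = 468.00 → 468.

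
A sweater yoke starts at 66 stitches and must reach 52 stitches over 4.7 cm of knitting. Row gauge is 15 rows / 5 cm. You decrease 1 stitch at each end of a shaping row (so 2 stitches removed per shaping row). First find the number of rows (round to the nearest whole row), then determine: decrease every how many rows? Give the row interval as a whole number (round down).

Rows = 4.7 × 3 = 14.1 → 14 rows.
Stitches to remove: 14 → 7 shaping rows (at 2 st each).
14 / 7 = 2.00 → every 2 rows.

Decrease every 2nd row.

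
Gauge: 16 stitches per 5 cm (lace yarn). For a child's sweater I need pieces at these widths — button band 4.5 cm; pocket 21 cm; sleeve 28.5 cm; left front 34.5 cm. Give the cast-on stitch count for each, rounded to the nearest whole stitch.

Rate = 16/5 = 3.2 sts per cm.
button band: 4.5 × 3.2 = 14.40 → 14.
pocket: 21 × 3.2 = 67.20 → 67.
sleeve: 28.5 × 3.2 = 91.20 → 91.
left front: 34.5 × 3.2 = 110.40 → 110.

button band 14; pocket 67; sleeve 91; left front 110.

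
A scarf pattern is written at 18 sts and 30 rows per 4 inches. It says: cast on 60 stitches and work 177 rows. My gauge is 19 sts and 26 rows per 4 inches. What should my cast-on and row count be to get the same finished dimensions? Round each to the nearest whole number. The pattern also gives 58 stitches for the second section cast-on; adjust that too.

Cast on 63 stitches; work 153 rows; second section cast-on 61 stitches.

Stitches: 60 × 19/18 = 63.33 → 63.
Rows: 177 × 26/30 = 153.40 → 153.
second section cast-on: 58 × 19/18 = 61.22 → 61.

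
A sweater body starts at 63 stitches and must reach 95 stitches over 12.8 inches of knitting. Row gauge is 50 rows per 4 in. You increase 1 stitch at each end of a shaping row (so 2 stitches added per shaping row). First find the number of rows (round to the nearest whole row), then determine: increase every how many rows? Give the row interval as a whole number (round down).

Increase every 10th row.

Rows = 12.8 × 12.5 = 160.0 → 160 rows.
Stitches to add: 32 → 16 shaping rows (at 2 st each).
160 / 16 = 10.00 → every 10 rows.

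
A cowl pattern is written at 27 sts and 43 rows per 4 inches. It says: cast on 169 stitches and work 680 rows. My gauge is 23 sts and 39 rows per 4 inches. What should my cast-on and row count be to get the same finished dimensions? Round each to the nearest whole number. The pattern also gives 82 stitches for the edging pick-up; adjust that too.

Cast on 144 stitches; work 617 rows; edging pick-up 70 stitches.

Stitches: 169 × 23/27 = 143.96 → 144.
Rows: 680 × 39/43 = 616.74 → 617.
edging pick-up: 82 × 23/27 = 69.85 → 70.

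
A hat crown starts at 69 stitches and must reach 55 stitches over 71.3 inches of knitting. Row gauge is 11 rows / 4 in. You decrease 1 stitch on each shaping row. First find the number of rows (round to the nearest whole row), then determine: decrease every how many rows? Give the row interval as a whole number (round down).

Decrease every 14th row.

Rows = 71.3 × 2.75 = 196.1 → 196 rows.
Stitches to remove: 14 → 14 shaping rows (at 1 st each).
196 / 14 = 14.00 → every 14 rows.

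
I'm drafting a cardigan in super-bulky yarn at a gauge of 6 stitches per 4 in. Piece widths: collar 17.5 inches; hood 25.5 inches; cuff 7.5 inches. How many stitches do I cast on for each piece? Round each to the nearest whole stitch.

Rate = 6/4 = 1.5 sts per in.
collar: 17.5 × 1.5 = 26.25 → 26.
hood: 25.5 × 1.5 = 38.25 → 38.
cuff: 7.5 × 1.5 = 11.25 → 11.

collar 26; hood 38; cuff 11.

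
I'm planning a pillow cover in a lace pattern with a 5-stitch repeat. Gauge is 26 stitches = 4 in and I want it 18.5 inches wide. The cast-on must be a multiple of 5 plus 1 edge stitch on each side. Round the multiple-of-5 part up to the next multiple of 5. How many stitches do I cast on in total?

26 / 4 = 6.5 sts per inch.
18.5 × 6.5 = 120.25 sts.
Less 2 edge sts → 118.25 for the repeat.
Next multiple of 5: 120.
Add back 2 edge sts → 122.

Cast on 122 stitches.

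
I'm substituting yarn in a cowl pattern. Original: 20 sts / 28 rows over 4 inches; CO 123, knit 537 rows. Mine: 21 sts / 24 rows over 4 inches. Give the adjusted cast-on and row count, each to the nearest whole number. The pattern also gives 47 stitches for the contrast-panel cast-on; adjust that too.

Cast on 129 stitches; work 460 rows; contrast-panel cast-on 49 stitches.

Stitches: 123 × 21/20 = 129.15 → 129.
Rows: 537 × 24/28 = 460.29 → 460.
contrast-panel cast-on: 47 × 21/20 = 49.35 → 49.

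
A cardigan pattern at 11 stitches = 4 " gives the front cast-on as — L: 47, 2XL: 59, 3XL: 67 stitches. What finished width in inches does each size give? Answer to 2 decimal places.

L 17.09 inches; 2XL 21.45 inches; 3XL 24.36 inches.

11/4 = 2.75 sts per in.
L: 47 / 2.75 = 17.091 → 17.09 in.
2XL: 59 / 2.75 = 21.455 → 21.45 in.
3XL: 67 / 2.75 = 24.364 → 24.36 in.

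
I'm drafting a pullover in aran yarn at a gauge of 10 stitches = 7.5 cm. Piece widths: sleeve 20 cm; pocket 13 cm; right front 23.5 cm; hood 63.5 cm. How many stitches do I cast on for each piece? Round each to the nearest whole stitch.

Rate = 10/7.5 = 1.333 sts per cm.
sleeve: 20 × 1.333 = 26.67 → 27.
pocket: 13 × 1.333 = 17.33 → 17.
right front: 23.5 × 1.333 = 31.33 → 31.
hood: 63.5 × 1.333 = 84.67 → 85.

sleeve 27; pocket 17; right front 31; hood 85.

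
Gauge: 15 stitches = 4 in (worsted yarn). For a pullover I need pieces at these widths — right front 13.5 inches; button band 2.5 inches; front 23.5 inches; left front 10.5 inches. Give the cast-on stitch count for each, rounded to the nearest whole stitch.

right front 51; button band 9; front 88; left front 39.

Rate = 15/4 = 3.75 sts per in.
right front: 13.5 × 3.75 = 50.62 → 51.
button band: 2.5 × 3.75 = 9.38 → 9.
front: 23.5 × 3.75 = 88.12 → 88.
left front: 10.5 × 3.75 = 39.38 → 39.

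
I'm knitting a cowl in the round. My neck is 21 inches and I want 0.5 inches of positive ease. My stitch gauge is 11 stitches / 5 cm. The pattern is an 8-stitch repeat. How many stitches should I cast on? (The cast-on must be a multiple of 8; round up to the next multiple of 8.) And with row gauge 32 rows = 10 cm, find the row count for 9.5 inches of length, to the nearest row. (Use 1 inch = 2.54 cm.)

Cast on 128 stitches; work 77 rows.

Finished = 21 + 0.5 = 21.5 inches.
21.5 inches × 2.54 = 54.61 cm.
11/5 = 2.2 sts per cm; 54.61 × 2.2 = 120.14 sts.
Next multiple of 8 → 128.
9.5 inches = 24.13 cm; × 3.2 = 77.22 → 77 rows.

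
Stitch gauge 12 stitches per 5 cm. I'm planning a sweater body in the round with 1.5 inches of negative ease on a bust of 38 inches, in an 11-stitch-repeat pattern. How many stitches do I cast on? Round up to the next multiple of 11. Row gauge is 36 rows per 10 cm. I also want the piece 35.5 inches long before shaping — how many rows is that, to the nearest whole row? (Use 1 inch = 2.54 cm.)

Cast on 231 stitches; work 325 rows.

Finished = 38 − 1.5 = 36.5 inches.
36.5 inches × 2.54 = 92.71 cm.
12/5 = 2.4 sts per cm; 92.71 × 2.4 = 222.50 sts.
Next multiple of 11 → 231.
35.5 inches = 90.17 cm; × 3.6 = 324.61 → 325 rows.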